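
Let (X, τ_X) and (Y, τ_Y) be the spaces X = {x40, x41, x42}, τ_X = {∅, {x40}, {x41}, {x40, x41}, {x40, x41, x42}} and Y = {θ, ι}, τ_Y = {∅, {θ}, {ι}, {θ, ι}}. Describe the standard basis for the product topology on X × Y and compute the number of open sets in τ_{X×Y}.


Basis B = {∅ × ∅, {x40} × {θ}, {x40} × {ι}, {x41} × {θ}, {x41} × {ι}, {x40} × {θ, ι}, {x40, x41} × {θ}, {x40, x41} × {ι}, {x41} × {θ, ι}, {x40, x41, x42} × {θ}, {x40, x41, x42} × {ι}, {x40, x41} × {θ, ι}, {x40, x41, x42} × {θ, ι}}; |τ_{X×Y}| = 25.

Enumerate products U × V with U ∈ τ_X, V ∈ τ_Y (deduplicated):
  ∅ × ∅ = {} (∅)
  {x40} × {θ} = {(x40,θ)}
  {x40} × {ι} = {(x40,ι)}
  {x41} × {θ} = {(x41,θ)}
  {x41} × {ι} = {(x41,ι)}
  {x40} × {θ, ι} = {(x40,θ), (x40,ι)}
  {x40, x41} × {θ} = {(x40,θ), (x41,θ)}
  {x40, x41} × {ι} = {(x40,ι), (x41,ι)}
  {x41} × {θ, ι} = {(x41,θ), (x41,ι)}
  {x40, x41, x42} × {θ} = {(x40,θ), (x41,θ), (x42,θ)}
  {x40, x41, x42} × {ι} = {(x40,ι), (x41,ι), (x42,ι)}
  {x40, x41} × {θ, ι} = {(x40,θ), (x40,ι), (x41,θ), (x41,ι)}
  {x40, x41, x42} × {θ, ι} = {(x40,θ), (x40,ι), (x41,θ), (x41,ι), (x42,θ), (x42,ι)}
These 13 distinct sets form the basis B.
Close under arbitrary unions to get τ_{X×Y}; counting gives |τ_{X×Y}| = 25.


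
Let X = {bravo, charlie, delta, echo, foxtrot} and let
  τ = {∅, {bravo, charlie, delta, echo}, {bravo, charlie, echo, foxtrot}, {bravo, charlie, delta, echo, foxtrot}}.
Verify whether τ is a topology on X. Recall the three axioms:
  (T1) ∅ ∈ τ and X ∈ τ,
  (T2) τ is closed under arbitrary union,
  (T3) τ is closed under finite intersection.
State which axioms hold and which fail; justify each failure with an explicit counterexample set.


τ is NOT a topology on X.

Axiom (T1): ∅ ∈ τ? Yes; X ∈ τ? Yes.
Axiom (T2/T3): check pairwise unions and intersections of members of τ.
Counterexample for (T3): {bravo, charlie, delta, echo} ∩ {bravo, charlie, echo, foxtrot} = {bravo, charlie, echo} ∉ τ. Therefore τ is NOT a topology.


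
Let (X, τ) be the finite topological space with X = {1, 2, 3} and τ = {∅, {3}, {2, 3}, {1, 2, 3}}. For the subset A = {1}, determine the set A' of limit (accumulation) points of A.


A' = ∅

For each x ∈ X, list the open sets U ∈ τ with x ∈ U, then check whether U ∩ (A ∖ {x}) ≠ ∅ for every such U.
  x = 1: open {1, 2, 3} ∋ x has {1, 2, 3} ∩ (A ∖ {1}) = ∅, so x is NOT a limit point.
  x = 2: open {2, 3} ∋ x has {2, 3} ∩ (A ∖ {2}) = ∅, so x is NOT a limit point.
  x = 3: open {3} ∋ x has {3} ∩ (A ∖ {3}) = ∅, so x is NOT a limit point.
Collecting: A' = ∅.


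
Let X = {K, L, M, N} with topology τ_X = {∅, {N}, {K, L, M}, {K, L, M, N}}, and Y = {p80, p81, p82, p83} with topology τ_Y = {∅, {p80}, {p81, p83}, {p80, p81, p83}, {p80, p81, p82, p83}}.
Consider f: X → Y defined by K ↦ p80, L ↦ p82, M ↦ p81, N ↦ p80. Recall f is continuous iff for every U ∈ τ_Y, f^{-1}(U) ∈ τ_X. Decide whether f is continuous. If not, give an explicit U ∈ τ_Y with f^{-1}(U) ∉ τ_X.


f is NOT continuous.

Compute f^{-1}(U) for each U ∈ τ_Y:
  U = ∅: f^{-1}(U) = ∅ ∈ τ_X ✓.
  U = {p80}: f^{-1}(U) = {K, N} ∉ τ_X ✗.
  U = {p81, p83}: f^{-1}(U) = {M} ∉ τ_X ✗.
  U = {p80, p81, p83}: f^{-1}(U) = {K, M, N} ∉ τ_X ✗.
  U = {p80, p81, p82, p83}: f^{-1}(U) = {K, L, M, N} ∈ τ_X ✓.
Found U = {p80} with f^{-1}(U) = {K, N} not in τ_X. Therefore f is NOT continuous.


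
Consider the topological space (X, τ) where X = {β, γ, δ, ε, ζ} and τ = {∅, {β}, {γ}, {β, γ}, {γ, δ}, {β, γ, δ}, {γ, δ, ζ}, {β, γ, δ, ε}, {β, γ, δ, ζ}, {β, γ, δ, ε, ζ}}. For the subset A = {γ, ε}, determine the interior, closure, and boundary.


int(A) = {γ}, cl(A) = {γ, δ, ε, ζ}, ∂A = {δ, ε, ζ}.

Closed sets in (X, τ) are complements of opens:
  closed(X, τ) = {∅, {ε}, {ζ}, {β, ε}, {ε, ζ}, {β, ε, ζ}, {δ, ε, ζ}, {β, δ, ε, ζ}, {γ, δ, ε, ζ}, {β, γ, δ, ε, ζ}}.
int(A) = ⋃ {U ∈ τ : U ⊆ A}. Opens contained in A: ∅, {γ}.
Taking the union of these: int(A) = {γ}.
cl(A) = ⋂ {C closed : A ⊆ C}. Closed sets containing A: {γ, δ, ε, ζ}, {β, γ, δ, ε, ζ}.
Intersecting these: cl(A) = {γ, δ, ε, ζ}.
∂A = cl(A) ∖ int(A) = {γ, δ, ε, ζ} ∖ {γ} = {δ, ε, ζ}.


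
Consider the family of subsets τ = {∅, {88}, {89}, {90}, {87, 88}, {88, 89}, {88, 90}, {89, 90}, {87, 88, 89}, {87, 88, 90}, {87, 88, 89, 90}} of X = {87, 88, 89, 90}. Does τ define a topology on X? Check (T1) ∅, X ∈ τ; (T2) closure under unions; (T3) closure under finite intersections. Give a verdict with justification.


τ is NOT a topology on X.

Axiom (T1): ∅ ∈ τ? Yes; X ∈ τ? Yes.
Axiom (T2/T3): check pairwise unions and intersections of members of τ.
Counterexample for (T2): {88} ∪ {89, 90} = {88, 89, 90} ∉ τ. Therefore τ is NOT a topology.


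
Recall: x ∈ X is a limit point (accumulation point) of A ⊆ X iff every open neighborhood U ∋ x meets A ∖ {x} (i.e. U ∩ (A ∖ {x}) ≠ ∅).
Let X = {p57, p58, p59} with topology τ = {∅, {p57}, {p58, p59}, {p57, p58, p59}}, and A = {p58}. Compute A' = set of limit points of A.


A' = {p59}

For each x ∈ X, list the open sets U ∈ τ with x ∈ U, then check whether U ∩ (A ∖ {x}) ≠ ∅ for every such U.
  x = p57: open {p57} ∋ x has {p57} ∩ (A ∖ {p57}) = ∅, so x is NOT a limit point.
  x = p58: open {p58, p59} ∋ x has {p58, p59} ∩ (A ∖ {p58}) = ∅, so x is NOT a limit point.
  x = p59: opens ∋ x are {p58, p59}, {p57, p58, p59}; each meets A ∖ {p59}, so x IS a limit point.
Collecting: A' = {p59}.


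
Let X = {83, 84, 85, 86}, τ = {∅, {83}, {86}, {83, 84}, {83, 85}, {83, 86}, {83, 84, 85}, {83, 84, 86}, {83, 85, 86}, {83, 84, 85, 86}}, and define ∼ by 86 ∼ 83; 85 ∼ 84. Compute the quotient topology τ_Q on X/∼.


X/∼ = {[83=86], [84=85]}; |τ_Q| = 3.

Equivalence classes: [83=86], [84=85].
Quotient map π: X → X/∼ sends 83 ↦ [83=86], 84 ↦ [84=85], 85 ↦ [84=85], 86 ↦ [83=86].
For each subset V ⊆ X/∼, compute π^{-1}(V) ⊆ X and check whether π^{-1}(V) ∈ τ. V is open in τ_Q iff π^{-1}(V) ∈ τ.
  V = {}: π^{-1}(V) = ∅ ∈ τ ✓.
  V = {[83=86]}: π^{-1}(V) = {83, 86} ∈ τ ✓.
  V = {[84=85]}: π^{-1}(V) = {84, 85} ∉ τ ✗.
  V = {[83=86], [84=85]}: π^{-1}(V) = {83, 84, 85, 86} ∈ τ ✓.
Open sets in the quotient: τ_Q = {{}, {[83=86]}, {[83=86], [84=85]}} (3 elements).


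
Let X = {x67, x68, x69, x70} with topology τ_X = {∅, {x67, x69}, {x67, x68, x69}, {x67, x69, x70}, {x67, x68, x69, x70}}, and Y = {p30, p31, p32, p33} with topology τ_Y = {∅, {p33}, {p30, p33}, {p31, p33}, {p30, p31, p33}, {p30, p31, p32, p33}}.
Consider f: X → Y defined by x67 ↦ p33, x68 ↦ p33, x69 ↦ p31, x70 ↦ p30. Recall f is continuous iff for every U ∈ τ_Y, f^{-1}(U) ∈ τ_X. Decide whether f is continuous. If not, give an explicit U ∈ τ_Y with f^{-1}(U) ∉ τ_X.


f is NOT continuous.

Compute f^{-1}(U) for each U ∈ τ_Y:
  U = ∅: f^{-1}(U) = ∅ ∈ τ_X ✓.
  U = {p33}: f^{-1}(U) = {x67, x68} ∉ τ_X ✗.
  U = {p30, p33}: f^{-1}(U) = {x67, x68, x70} ∉ τ_X ✗.
  U = {p31, p33}: f^{-1}(U) = {x67, x68, x69} ∈ τ_X ✓.
  U = {p30, p31, p33}: f^{-1}(U) = {x67, x68, x69, x70} ∈ τ_X ✓.
  U = {p30, p31, p32, p33}: f^{-1}(U) = {x67, x68, x69, x70} ∈ τ_X ✓.
Found U = {p33} with f^{-1}(U) = {x67, x68} not in τ_X. Therefore f is NOT continuous.


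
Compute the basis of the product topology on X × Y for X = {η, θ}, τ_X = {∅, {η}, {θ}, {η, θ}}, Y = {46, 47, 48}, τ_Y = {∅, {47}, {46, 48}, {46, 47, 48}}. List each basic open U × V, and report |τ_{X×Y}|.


Basis B = {∅ × ∅, {η} × {47}, {θ} × {47}, {η} × {46, 48}, {η, θ} × {47}, {θ} × {46, 48}, {η} × {46, 47, 48}, {θ} × {46, 47, 48}, {η, θ} × {46, 48}, {η, θ} × {46, 47, 48}}; |τ_{X×Y}| = 16.

Enumerate products U × V with U ∈ τ_X, V ∈ τ_Y (deduplicated):
  ∅ × ∅ = {} (∅)
  {η} × {47} = {(η,47)}
  {θ} × {47} = {(θ,47)}
  {η} × {46, 48} = {(η,46), (η,48)}
  {η, θ} × {47} = {(η,47), (θ,47)}
  {θ} × {46, 48} = {(θ,46), (θ,48)}
  {η} × {46, 47, 48} = {(η,46), (η,47), (η,48)}
  {θ} × {46, 47, 48} = {(θ,46), (θ,47), (θ,48)}
  {η, θ} × {46, 48} = {(η,46), (η,48), (θ,46), (θ,48)}
  {η, θ} × {46, 47, 48} = {(η,46), (η,47), (η,48), (θ,46), (θ,47), (θ,48)}
These 10 distinct sets form the basis B.
Close under arbitrary unions to get τ_{X×Y}; counting gives |τ_{X×Y}| = 16.


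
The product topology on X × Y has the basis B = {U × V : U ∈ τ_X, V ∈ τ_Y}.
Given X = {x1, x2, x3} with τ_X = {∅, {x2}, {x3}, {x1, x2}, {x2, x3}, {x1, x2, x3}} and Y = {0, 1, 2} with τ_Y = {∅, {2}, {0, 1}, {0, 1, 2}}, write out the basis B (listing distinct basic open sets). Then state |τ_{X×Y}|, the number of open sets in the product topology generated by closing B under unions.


Basis B = {∅ × ∅, {x2} × {2}, {x3} × {2}, {x1, x2} × {2}, {x2} × {0, 1}, {x2, x3} × {2}, {x3} × {0, 1}, {x1, x2, x3} × {2}, {x2} × {0, 1, 2}, {x3} × {0, 1, 2}, {x1, x2} × {0, 1}, {x2, x3} × {0, 1}, {x1, x2} × {0, 1, 2}, {x1, x2, x3} × {0, 1}, {x2, x3} × {0, 1, 2}, {x1, x2, x3} × {0, 1, 2}}; |τ_{X×Y}| = 36.

Enumerate products U × V with U ∈ τ_X, V ∈ τ_Y (deduplicated):
  ∅ × ∅ = {} (∅)
  {x2} × {2} = {(x2,2)}
  {x3} × {2} = {(x3,2)}
  {x1, x2} × {2} = {(x1,2), (x2,2)}
  {x2} × {0, 1} = {(x2,0), (x2,1)}
  {x2, x3} × {2} = {(x2,2), (x3,2)}
  {x3} × {0, 1} = {(x3,0), (x3,1)}
  {x1, x2, x3} × {2} = {(x1,2), (x2,2), (x3,2)}
  {x2} × {0, 1, 2} = {(x2,0), (x2,1), (x2,2)}
  {x3} × {0, 1, 2} = {(x3,0), (x3,1), (x3,2)}
  {x1, x2} × {0, 1} = {(x1,0), (x1,1), (x2,0), (x2,1)}
  {x2, x3} × {0, 1} = {(x2,0), (x2,1), (x3,0), (x3,1)}
  {x1, x2} × {0, 1, 2} = {(x1,0), (x1,1), (x1,2), (x2,0), (x2,1), (x2,2)}
  {x1, x2, x3} × {0, 1} = {(x1,0), (x1,1), (x2,0), (x2,1), (x3,0), (x3,1)}
  {x2, x3} × {0, 1, 2} = {(x2,0), (x2,1), (x2,2), (x3,0), (x3,1), (x3,2)}
  {x1, x2, x3} × {0, 1, 2} = {(x1,0), (x1,1), (x1,2), (x2,0), (x2,1), (x2,2), (x3,0), (x3,1), (x3,2)}
These 16 distinct sets form the basis B.
Close under arbitrary unions to get τ_{X×Y}; counting gives |τ_{X×Y}| = 36.


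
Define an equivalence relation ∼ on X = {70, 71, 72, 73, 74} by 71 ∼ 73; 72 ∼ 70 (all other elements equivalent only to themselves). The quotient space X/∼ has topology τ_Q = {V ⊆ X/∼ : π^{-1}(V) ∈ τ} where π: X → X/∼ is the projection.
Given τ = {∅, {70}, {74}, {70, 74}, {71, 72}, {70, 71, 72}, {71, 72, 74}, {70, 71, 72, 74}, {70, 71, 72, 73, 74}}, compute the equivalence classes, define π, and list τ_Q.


X/∼ = {[70=72], [71=73], [74]}; |τ_Q| = 3.

Equivalence classes: [70=72], [71=73], [74].
Quotient map π: X → X/∼ sends 70 ↦ [70=72], 71 ↦ [71=73], 72 ↦ [70=72], 73 ↦ [71=73], 74 ↦ [74].
For each subset V ⊆ X/∼, compute π^{-1}(V) ⊆ X and check whether π^{-1}(V) ∈ τ. V is open in τ_Q iff π^{-1}(V) ∈ τ.
  V = {}: π^{-1}(V) = ∅ ∈ τ ✓.
  V = {[70=72]}: π^{-1}(V) = {70, 72} ∉ τ ✗.
  V = {[71=73]}: π^{-1}(V) = {71, 73} ∉ τ ✗.
  V = {[70=72], [71=73]}: π^{-1}(V) = {70, 71, 72, 73} ∉ τ ✗.
  V = {[74]}: π^{-1}(V) = {74} ∈ τ ✓.
  V = {[70=72], [74]}: π^{-1}(V) = {70, 72, 74} ∉ τ ✗.
  V = {[71=73], [74]}: π^{-1}(V) = {71, 73, 74} ∉ τ ✗.
  V = {[70=72], [71=73], [74]}: π^{-1}(V) = {70, 71, 72, 73, 74} ∈ τ ✓.
Open sets in the quotient: τ_Q = {{}, {[74]}, {[70=72], [71=73], [74]}} (3 elements).


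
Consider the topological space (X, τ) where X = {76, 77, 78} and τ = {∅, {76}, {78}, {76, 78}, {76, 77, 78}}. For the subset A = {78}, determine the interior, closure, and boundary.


int(A) = {78}, cl(A) = {77, 78}, ∂A = {77}.

Closed sets in (X, τ) are complements of opens:
  closed(X, τ) = {∅, {77}, {76, 77}, {77, 78}, {76, 77, 78}}.
int(A) = ⋃ {U ∈ τ : U ⊆ A}. Opens contained in A: ∅, {78}.
Taking the union of these: int(A) = {78}.
cl(A) = ⋂ {C closed : A ⊆ C}. Closed sets containing A: {77, 78}, {76, 77, 78}.
Intersecting these: cl(A) = {77, 78}.
∂A = cl(A) ∖ int(A) = {77, 78} ∖ {78} = {77}.


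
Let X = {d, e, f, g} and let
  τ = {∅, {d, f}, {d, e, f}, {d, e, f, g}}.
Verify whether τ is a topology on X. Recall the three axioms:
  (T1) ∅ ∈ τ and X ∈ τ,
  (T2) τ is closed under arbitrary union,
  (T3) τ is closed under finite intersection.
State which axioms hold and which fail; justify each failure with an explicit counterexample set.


τ IS a topology on X.

Axiom (T1): ∅ ∈ τ? Yes; X ∈ τ? Yes.
Axiom (T2/T3): check pairwise unions and intersections of members of τ.
All pairwise intersections and unions checked — each lies in τ. Therefore τ satisfies (T1), (T2), (T3): it IS a topology on X.


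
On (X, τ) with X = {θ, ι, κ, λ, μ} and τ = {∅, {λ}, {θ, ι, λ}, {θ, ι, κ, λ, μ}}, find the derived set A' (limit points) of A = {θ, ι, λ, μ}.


A' = {θ, ι, κ, μ}

For each x ∈ X, list the open sets U ∈ τ with x ∈ U, then check whether U ∩ (A ∖ {x}) ≠ ∅ for every such U.
  x = θ: opens ∋ x are {θ, ι, λ}, {θ, ι, κ, λ, μ}; each meets A ∖ {θ}, so x IS a limit point.
  x = ι: opens ∋ x are {θ, ι, λ}, {θ, ι, κ, λ, μ}; each meets A ∖ {ι}, so x IS a limit point.
  x = κ: opens ∋ x are {θ, ι, κ, λ, μ}; each meets A ∖ {κ}, so x IS a limit point.
  x = λ: open {λ} ∋ x has {λ} ∩ (A ∖ {λ}) = ∅, so x is NOT a limit point.
  x = μ: opens ∋ x are {θ, ι, κ, λ, μ}; each meets A ∖ {μ}, so x IS a limit point.
Collecting: A' = {θ, ι, κ, μ}.


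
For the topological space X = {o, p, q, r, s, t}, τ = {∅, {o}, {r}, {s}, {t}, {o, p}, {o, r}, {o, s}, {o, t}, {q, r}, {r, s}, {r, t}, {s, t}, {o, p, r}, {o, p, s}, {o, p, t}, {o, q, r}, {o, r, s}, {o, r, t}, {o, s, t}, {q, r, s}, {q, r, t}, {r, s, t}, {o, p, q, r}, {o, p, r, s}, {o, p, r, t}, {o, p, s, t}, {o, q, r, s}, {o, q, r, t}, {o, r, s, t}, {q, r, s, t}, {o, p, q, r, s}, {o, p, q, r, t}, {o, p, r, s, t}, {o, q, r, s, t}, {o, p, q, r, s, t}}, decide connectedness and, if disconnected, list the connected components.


(X, τ) is disconnected; components = [{s}, {t}, {o, p}, {q, r}].

Find clopen sets (U ∈ τ with X ∖ U ∈ τ):
  U = ∅, X ∖ U = {o, p, q, r, s, t} — both open, so U is clopen.
  U = {s}, X ∖ U = {o, p, q, r, t} — both open, so U is clopen.
  U = {t}, X ∖ U = {o, p, q, r, s} — both open, so U is clopen.
  U = {o, p}, X ∖ U = {q, r, s, t} — both open, so U is clopen.
  U = {q, r}, X ∖ U = {o, p, s, t} — both open, so U is clopen.
  U = {s, t}, X ∖ U = {o, p, q, r} — both open, so U is clopen.
  U = {o, p, s}, X ∖ U = {q, r, t} — both open, so U is clopen.
  U = {o, p, t}, X ∖ U = {q, r, s} — both open, so U is clopen.
  U = {q, r, s}, X ∖ U = {o, p, t} — both open, so U is clopen.
  U = {q, r, t}, X ∖ U = {o, p, s} — both open, so U is clopen.
  U = {o, p, q, r}, X ∖ U = {s, t} — both open, so U is clopen.
  U = {o, p, s, t}, X ∖ U = {q, r} — both open, so U is clopen.
  U = {q, r, s, t}, X ∖ U = {o, p} — both open, so U is clopen.
  U = {o, p, q, r, s}, X ∖ U = {t} — both open, so U is clopen.
  U = {o, p, q, r, t}, X ∖ U = {s} — both open, so U is clopen.
  U = {o, p, q, r, s, t}, X ∖ U = ∅ — both open, so U is clopen.
Nontrivial clopen(s) exist: e.g. {t}. So (X, τ) is disconnected.
Compute connected components by grouping points that agree on all clopens:
  component: {s}
  component: {t}
  component: {o, p}
  component: {q, r}


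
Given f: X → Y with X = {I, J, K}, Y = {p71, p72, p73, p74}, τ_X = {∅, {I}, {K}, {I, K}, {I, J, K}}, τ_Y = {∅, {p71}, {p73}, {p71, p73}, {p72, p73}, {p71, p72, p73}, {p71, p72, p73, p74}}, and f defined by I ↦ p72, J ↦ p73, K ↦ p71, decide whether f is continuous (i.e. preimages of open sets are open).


f is NOT continuous.

Compute f^{-1}(U) for each U ∈ τ_Y:
  U = ∅: f^{-1}(U) = ∅ ∈ τ_X ✓.
  U = {p71}: f^{-1}(U) = {K} ∈ τ_X ✓.
  U = {p73}: f^{-1}(U) = {J} ∉ τ_X ✗.
  U = {p71, p73}: f^{-1}(U) = {J, K} ∉ τ_X ✗.
  U = {p72, p73}: f^{-1}(U) = {I, J} ∉ τ_X ✗.
  U = {p71, p72, p73}: f^{-1}(U) = {I, J, K} ∈ τ_X ✓.
  U = {p71, p72, p73, p74}: f^{-1}(U) = {I, J, K} ∈ τ_X ✓.
Found U = {p73} with f^{-1}(U) = {J} not in τ_X. Therefore f is NOT continuous.


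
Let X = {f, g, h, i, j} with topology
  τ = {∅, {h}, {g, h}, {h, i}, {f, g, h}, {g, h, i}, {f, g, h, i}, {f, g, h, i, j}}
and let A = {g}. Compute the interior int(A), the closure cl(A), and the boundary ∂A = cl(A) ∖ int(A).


int(A) = ∅, cl(A) = {f, g, j}, ∂A = {f, g, j}.

Closed sets in (X, τ) are complements of opens:
  closed(X, τ) = {∅, {j}, {f, j}, {i, j}, {f, g, j}, {f, i, j}, {f, g, i, j}, {f, g, h, i, j}}.
int(A) = ⋃ {U ∈ τ : U ⊆ A}. Opens contained in A: ∅.
Taking the union of these: int(A) = ∅.
cl(A) = ⋂ {C closed : A ⊆ C}. Closed sets containing A: {f, g, j}, {f, g, i, j}, {f, g, h, i, j}.
Intersecting these: cl(A) = {f, g, j}.
∂A = cl(A) ∖ int(A) = {f, g, j} ∖ ∅ = {f, g, j}.


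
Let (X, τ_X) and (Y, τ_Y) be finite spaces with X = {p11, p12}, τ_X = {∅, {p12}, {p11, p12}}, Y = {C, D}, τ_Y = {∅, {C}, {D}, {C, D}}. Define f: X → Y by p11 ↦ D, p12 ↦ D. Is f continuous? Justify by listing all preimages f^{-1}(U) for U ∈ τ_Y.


f IS continuous.

Compute f^{-1}(U) for each U ∈ τ_Y:
  U = ∅: f^{-1}(U) = ∅ ∈ τ_X ✓.
  U = {C}: f^{-1}(U) = ∅ ∈ τ_X ✓.
  U = {D}: f^{-1}(U) = {p11, p12} ∈ τ_X ✓.
  U = {C, D}: f^{-1}(U) = {p11, p12} ∈ τ_X ✓.
Every preimage lies in τ_X, so f IS continuous.


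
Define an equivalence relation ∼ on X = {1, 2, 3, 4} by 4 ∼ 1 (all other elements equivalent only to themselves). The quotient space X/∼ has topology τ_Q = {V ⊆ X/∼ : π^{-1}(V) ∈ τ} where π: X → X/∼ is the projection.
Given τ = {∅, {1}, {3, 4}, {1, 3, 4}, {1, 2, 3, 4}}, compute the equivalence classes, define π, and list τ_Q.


X/∼ = {[1=4], [2], [3]}; |τ_Q| = 3.

Equivalence classes: [1=4], [2], [3].
Quotient map π: X → X/∼ sends 1 ↦ [1=4], 2 ↦ [2], 3 ↦ [3], 4 ↦ [1=4].
For each subset V ⊆ X/∼, compute π^{-1}(V) ⊆ X and check whether π^{-1}(V) ∈ τ. V is open in τ_Q iff π^{-1}(V) ∈ τ.
  V = {}: π^{-1}(V) = ∅ ∈ τ ✓.
  V = {[1=4]}: π^{-1}(V) = {1, 4} ∉ τ ✗.
  V = {[2]}: π^{-1}(V) = {2} ∉ τ ✗.
  V = {[1=4], [2]}: π^{-1}(V) = {1, 2, 4} ∉ τ ✗.
  V = {[3]}: π^{-1}(V) = {3} ∉ τ ✗.
  V = {[1=4], [3]}: π^{-1}(V) = {1, 3, 4} ∈ τ ✓.
  V = {[2], [3]}: π^{-1}(V) = {2, 3} ∉ τ ✗.
  V = {[1=4], [2], [3]}: π^{-1}(V) = {1, 2, 3, 4} ∈ τ ✓.
Open sets in the quotient: τ_Q = {{}, {[1=4], [3]}, {[1=4], [2], [3]}} (3 elements).


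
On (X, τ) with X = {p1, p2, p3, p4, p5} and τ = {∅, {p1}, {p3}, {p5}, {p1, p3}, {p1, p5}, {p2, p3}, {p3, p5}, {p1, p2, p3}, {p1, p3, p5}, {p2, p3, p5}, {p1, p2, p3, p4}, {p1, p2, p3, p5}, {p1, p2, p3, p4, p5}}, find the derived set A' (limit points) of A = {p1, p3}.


A' = {p2, p4}

For each x ∈ X, list the open sets U ∈ τ with x ∈ U, then check whether U ∩ (A ∖ {x}) ≠ ∅ for every such U.
  x = p1: open {p1} ∋ x has {p1} ∩ (A ∖ {p1}) = ∅, so x is NOT a limit point.
  x = p2: opens ∋ x are {p2, p3}, {p1, p2, p3}, {p2, p3, p5}, {p1, p2, p3, p4}, {p1, p2, p3, p5}, {p1, p2, p3, p4, p5}; each meets A ∖ {p2}, so x IS a limit point.
  x = p3: open {p3} ∋ x has {p3} ∩ (A ∖ {p3}) = ∅, so x is NOT a limit point.
  x = p4: opens ∋ x are {p1, p2, p3, p4}, {p1, p2, p3, p4, p5}; each meets A ∖ {p4}, so x IS a limit point.
  x = p5: open {p5} ∋ x has {p5} ∩ (A ∖ {p5}) = ∅, so x is NOT a limit point.
Collecting: A' = {p2, p4}.


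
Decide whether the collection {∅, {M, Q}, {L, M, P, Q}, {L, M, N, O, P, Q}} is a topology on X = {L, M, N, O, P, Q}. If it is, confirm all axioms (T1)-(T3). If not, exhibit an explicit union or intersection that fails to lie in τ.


τ IS a topology on X.

Axiom (T1): ∅ ∈ τ? Yes; X ∈ τ? Yes.
Axiom (T2/T3): check pairwise unions and intersections of members of τ.
All pairwise intersections and unions checked — each lies in τ. Therefore τ satisfies (T1), (T2), (T3): it IS a topology on X.


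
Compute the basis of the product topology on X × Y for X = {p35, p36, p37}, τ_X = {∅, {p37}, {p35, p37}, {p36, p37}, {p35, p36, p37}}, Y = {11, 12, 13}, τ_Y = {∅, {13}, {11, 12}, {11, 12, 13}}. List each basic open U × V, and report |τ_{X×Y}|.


Basis B = {∅ × ∅, {p37} × {13}, {p35, p37} × {13}, {p36, p37} × {13}, {p37} × {11, 12}, {p35, p36, p37} × {13}, {p37} × {11, 12, 13}, {p35, p37} × {11, 12}, {p36, p37} × {11, 12}, {p35, p37} × {11, 12, 13}, {p35, p36, p37} × {11, 12}, {p36, p37} × {11, 12, 13}, {p35, p36, p37} × {11, 12, 13}}; |τ_{X×Y}| = 25.

Enumerate products U × V with U ∈ τ_X, V ∈ τ_Y (deduplicated):
  ∅ × ∅ = {} (∅)
  {p37} × {13} = {(p37,13)}
  {p35, p37} × {13} = {(p35,13), (p37,13)}
  {p36, p37} × {13} = {(p36,13), (p37,13)}
  {p37} × {11, 12} = {(p37,11), (p37,12)}
  {p35, p36, p37} × {13} = {(p35,13), (p36,13), (p37,13)}
  {p37} × {11, 12, 13} = {(p37,11), (p37,12), (p37,13)}
  {p35, p37} × {11, 12} = {(p35,11), (p35,12), (p37,11), (p37,12)}
  {p36, p37} × {11, 12} = {(p36,11), (p36,12), (p37,11), (p37,12)}
  {p35, p37} × {11, 12, 13} = {(p35,11), (p35,12), (p35,13), (p37,11), (p37,12), (p37,13)}
  {p35, p36, p37} × {11, 12} = {(p35,11), (p35,12), (p36,11), (p36,12), (p37,11), (p37,12)}
  {p36, p37} × {11, 12, 13} = {(p36,11), (p36,12), (p36,13), (p37,11), (p37,12), (p37,13)}
  {p35, p36, p37} × {11, 12, 13} = {(p35,11), (p35,12), (p35,13), (p36,11), (p36,12), (p36,13), (p37,11), (p37,12), (p37,13)}
These 13 distinct sets form the basis B.
Close under arbitrary unions to get τ_{X×Y}; counting gives |τ_{X×Y}| = 25.


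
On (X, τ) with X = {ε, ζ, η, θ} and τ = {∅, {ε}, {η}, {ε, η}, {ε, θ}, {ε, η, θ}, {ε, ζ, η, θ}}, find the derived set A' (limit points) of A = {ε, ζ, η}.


A' = {ζ, θ}

For each x ∈ X, list the open sets U ∈ τ with x ∈ U, then check whether U ∩ (A ∖ {x}) ≠ ∅ for every such U.
  x = ε: open {ε} ∋ x has {ε} ∩ (A ∖ {ε}) = ∅, so x is NOT a limit point.
  x = ζ: opens ∋ x are {ε, ζ, η, θ}; each meets A ∖ {ζ}, so x IS a limit point.
  x = η: open {η} ∋ x has {η} ∩ (A ∖ {η}) = ∅, so x is NOT a limit point.
  x = θ: opens ∋ x are {ε, θ}, {ε, η, θ}, {ε, ζ, η, θ}; each meets A ∖ {θ}, so x IS a limit point.
Collecting: A' = {ζ, θ}.


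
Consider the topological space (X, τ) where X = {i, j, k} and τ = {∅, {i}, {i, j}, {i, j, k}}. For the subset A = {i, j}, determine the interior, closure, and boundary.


int(A) = {i, j}, cl(A) = {i, j, k}, ∂A = {k}.

Closed sets in (X, τ) are complements of opens:
  closed(X, τ) = {∅, {k}, {j, k}, {i, j, k}}.
int(A) = ⋃ {U ∈ τ : U ⊆ A}. Opens contained in A: ∅, {i}, {i, j}.
Taking the union of these: int(A) = {i, j}.
cl(A) = ⋂ {C closed : A ⊆ C}. Closed sets containing A: {i, j, k}.
Intersecting these: cl(A) = {i, j, k}.
∂A = cl(A) ∖ int(A) = {i, j, k} ∖ {i, j} = {k}.


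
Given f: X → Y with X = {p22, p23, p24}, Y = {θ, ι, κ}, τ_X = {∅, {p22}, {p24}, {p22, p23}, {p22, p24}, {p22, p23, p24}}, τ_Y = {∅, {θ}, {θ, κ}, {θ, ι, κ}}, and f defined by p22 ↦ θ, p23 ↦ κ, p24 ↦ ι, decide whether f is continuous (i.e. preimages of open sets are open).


f IS continuous.

Compute f^{-1}(U) for each U ∈ τ_Y:
  U = ∅: f^{-1}(U) = ∅ ∈ τ_X ✓.
  U = {θ}: f^{-1}(U) = {p22} ∈ τ_X ✓.
  U = {θ, κ}: f^{-1}(U) = {p22, p23} ∈ τ_X ✓.
  U = {θ, ι, κ}: f^{-1}(U) = {p22, p23, p24} ∈ τ_X ✓.
Every preimage lies in τ_X, so f IS continuous.


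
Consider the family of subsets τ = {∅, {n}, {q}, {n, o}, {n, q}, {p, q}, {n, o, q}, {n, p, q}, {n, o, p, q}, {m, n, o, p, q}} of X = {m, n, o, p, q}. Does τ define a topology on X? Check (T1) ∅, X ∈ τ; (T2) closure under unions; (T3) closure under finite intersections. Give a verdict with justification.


τ IS a topology on X.

Axiom (T1): ∅ ∈ τ? Yes; X ∈ τ? Yes.
Axiom (T2/T3): check pairwise unions and intersections of members of τ.
All pairwise intersections and unions checked — each lies in τ. Therefore τ satisfies (T1), (T2), (T3): it IS a topology on X.


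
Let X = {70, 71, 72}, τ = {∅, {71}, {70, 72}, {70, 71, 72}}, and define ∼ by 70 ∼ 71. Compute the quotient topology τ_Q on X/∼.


X/∼ = {[70=71], [72]}; |τ_Q| = 2.

Equivalence classes: [70=71], [72].
Quotient map π: X → X/∼ sends 70 ↦ [70=71], 71 ↦ [70=71], 72 ↦ [72].
For each subset V ⊆ X/∼, compute π^{-1}(V) ⊆ X and check whether π^{-1}(V) ∈ τ. V is open in τ_Q iff π^{-1}(V) ∈ τ.
  V = {}: π^{-1}(V) = ∅ ∈ τ ✓.
  V = {[70=71]}: π^{-1}(V) = {70, 71} ∉ τ ✗.
  V = {[72]}: π^{-1}(V) = {72} ∉ τ ✗.
  V = {[70=71], [72]}: π^{-1}(V) = {70, 71, 72} ∈ τ ✓.
Open sets in the quotient: τ_Q = {{}, {[70=71], [72]}} (2 elements).


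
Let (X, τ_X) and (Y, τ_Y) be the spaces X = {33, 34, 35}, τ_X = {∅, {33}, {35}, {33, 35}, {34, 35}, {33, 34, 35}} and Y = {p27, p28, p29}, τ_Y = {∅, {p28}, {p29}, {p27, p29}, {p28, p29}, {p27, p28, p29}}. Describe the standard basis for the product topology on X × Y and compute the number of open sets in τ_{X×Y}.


Basis B = {∅ × ∅, {33} × {p28}, {33} × {p29}, {35} × {p28}, {35} × {p29}, {33} × {p27, p29}, {33} × {p28, p29}, {33, 35} × {p28}, {33, 35} × {p29}, {34, 35} × {p28}, {34, 35} × {p29}, {35} × {p27, p29}, {35} × {p28, p29}, {33} × {p27, p28, p29}, {33, 34, 35} × {p28}, {33, 34, 35} × {p29}, {35} × {p27, p28, p29}, {33, 35} × {p27, p29}, {33, 35} × {p28, p29}, {34, 35} × {p27, p29}, {34, 35} × {p28, p29}, {33, 35} × {p27, p28, p29}, {33, 34, 35} × {p27, p29}, {33, 34, 35} × {p28, p29}, {34, 35} × {p27, p28, p29}, {33, 34, 35} × {p27, p28, p29}}; |τ_{X×Y}| = 108.

Enumerate products U × V with U ∈ τ_X, V ∈ τ_Y (deduplicated):
  ∅ × ∅ = {} (∅)
  {33} × {p28} = {(33,p28)}
  {33} × {p29} = {(33,p29)}
  {35} × {p28} = {(35,p28)}
  {35} × {p29} = {(35,p29)}
  {33} × {p27, p29} = {(33,p27), (33,p29)}
  {33} × {p28, p29} = {(33,p28), (33,p29)}
  {33, 35} × {p28} = {(33,p28), (35,p28)}
  {33, 35} × {p29} = {(33,p29), (35,p29)}
  {34, 35} × {p28} = {(34,p28), (35,p28)}
  {34, 35} × {p29} = {(34,p29), (35,p29)}
  {35} × {p27, p29} = {(35,p27), (35,p29)}
  {35} × {p28, p29} = {(35,p28), (35,p29)}
  {33} × {p27, p28, p29} = {(33,p27), (33,p28), (33,p29)}
  {33, 34, 35} × {p28} = {(33,p28), (34,p28), (35,p28)}
  {33, 34, 35} × {p29} = {(33,p29), (34,p29), (35,p29)}
  {35} × {p27, p28, p29} = {(35,p27), (35,p28), (35,p29)}
  {33, 35} × {p27, p29} = {(33,p27), (33,p29), (35,p27), (35,p29)}
  {33, 35} × {p28, p29} = {(33,p28), (33,p29), (35,p28), (35,p29)}
  {34, 35} × {p27, p29} = {(34,p27), (34,p29), (35,p27), (35,p29)}
  {34, 35} × {p28, p29} = {(34,p28), (34,p29), (35,p28), (35,p29)}
  {33, 35} × {p27, p28, p29} = {(33,p27), (33,p28), (33,p29), (35,p27), (35,p28), (35,p29)}
  {33, 34, 35} × {p27, p29} = {(33,p27), (33,p29), (34,p27), (34,p29), (35,p27), (35,p29)}
  {33, 34, 35} × {p28, p29} = {(33,p28), (33,p29), (34,p28), (34,p29), (35,p28), (35,p29)}
  {34, 35} × {p27, p28, p29} = {(34,p27), (34,p28), (34,p29), (35,p27), (35,p28), (35,p29)}
  {33, 34, 35} × {p27, p28, p29} = {(33,p27), (33,p28), (33,p29), (34,p27), (34,p28), (34,p29), (35,p27), (35,p28), (35,p29)}
These 26 distinct sets form the basis B.
Close under arbitrary unions to get τ_{X×Y}; counting gives |τ_{X×Y}| = 108.


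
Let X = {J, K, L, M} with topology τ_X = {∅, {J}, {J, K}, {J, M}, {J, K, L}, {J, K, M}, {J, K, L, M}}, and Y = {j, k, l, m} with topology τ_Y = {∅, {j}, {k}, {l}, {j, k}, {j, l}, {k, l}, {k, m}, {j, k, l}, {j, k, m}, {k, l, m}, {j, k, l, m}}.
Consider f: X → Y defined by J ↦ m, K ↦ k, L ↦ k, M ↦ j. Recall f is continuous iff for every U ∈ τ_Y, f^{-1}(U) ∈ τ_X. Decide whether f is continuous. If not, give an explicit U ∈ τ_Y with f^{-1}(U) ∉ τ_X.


f is NOT continuous.

Compute f^{-1}(U) for each U ∈ τ_Y:
  U = ∅: f^{-1}(U) = ∅ ∈ τ_X ✓.
  U = {j}: f^{-1}(U) = {M} ∉ τ_X ✗.
  U = {k}: f^{-1}(U) = {K, L} ∉ τ_X ✗.
  U = {l}: f^{-1}(U) = ∅ ∈ τ_X ✓.
  U = {j, k}: f^{-1}(U) = {K, L, M} ∉ τ_X ✗.
  U = {j, l}: f^{-1}(U) = {M} ∉ τ_X ✗.
  U = {k, l}: f^{-1}(U) = {K, L} ∉ τ_X ✗.
  U = {k, m}: f^{-1}(U) = {J, K, L} ∈ τ_X ✓.
  U = {j, k, l}: f^{-1}(U) = {K, L, M} ∉ τ_X ✗.
  U = {j, k, m}: f^{-1}(U) = {J, K, L, M} ∈ τ_X ✓.
  U = {k, l, m}: f^{-1}(U) = {J, K, L} ∈ τ_X ✓.
  U = {j, k, l, m}: f^{-1}(U) = {J, K, L, M} ∈ τ_X ✓.
Found U = {j} with f^{-1}(U) = {M} not in τ_X. Therefore f is NOT continuous.


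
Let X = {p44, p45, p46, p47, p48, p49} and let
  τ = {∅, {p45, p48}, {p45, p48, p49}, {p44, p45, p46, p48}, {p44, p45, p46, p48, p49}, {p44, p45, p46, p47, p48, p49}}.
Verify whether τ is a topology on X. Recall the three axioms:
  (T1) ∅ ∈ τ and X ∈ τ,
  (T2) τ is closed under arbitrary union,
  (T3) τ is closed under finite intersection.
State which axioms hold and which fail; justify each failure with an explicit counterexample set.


τ IS a topology on X.

Axiom (T1): ∅ ∈ τ? Yes; X ∈ τ? Yes.
Axiom (T2/T3): check pairwise unions and intersections of members of τ.
All pairwise intersections and unions checked — each lies in τ. Therefore τ satisfies (T1), (T2), (T3): it IS a topology on X.


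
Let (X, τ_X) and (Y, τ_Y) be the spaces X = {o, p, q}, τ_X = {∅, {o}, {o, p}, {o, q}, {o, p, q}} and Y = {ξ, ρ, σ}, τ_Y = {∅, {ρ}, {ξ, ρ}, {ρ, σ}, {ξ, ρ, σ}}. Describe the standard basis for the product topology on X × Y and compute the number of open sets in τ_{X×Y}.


Basis B = {∅ × ∅, {o} × {ρ}, {o} × {ξ, ρ}, {o} × {ρ, σ}, {o, p} × {ρ}, {o, q} × {ρ}, {o} × {ξ, ρ, σ}, {o, p, q} × {ρ}, {o, p} × {ξ, ρ}, {o, q} × {ξ, ρ}, {o, p} × {ρ, σ}, {o, q} × {ρ, σ}, {o, p} × {ξ, ρ, σ}, {o, q} × {ξ, ρ, σ}, {o, p, q} × {ξ, ρ}, {o, p, q} × {ρ, σ}, {o, p, q} × {ξ, ρ, σ}}; |τ_{X×Y}| = 48.

Enumerate products U × V with U ∈ τ_X, V ∈ τ_Y (deduplicated):
  ∅ × ∅ = {} (∅)
  {o} × {ρ} = {(o,ρ)}
  {o} × {ξ, ρ} = {(o,ξ), (o,ρ)}
  {o} × {ρ, σ} = {(o,ρ), (o,σ)}
  {o, p} × {ρ} = {(o,ρ), (p,ρ)}
  {o, q} × {ρ} = {(o,ρ), (q,ρ)}
  {o} × {ξ, ρ, σ} = {(o,ξ), (o,ρ), (o,σ)}
  {o, p, q} × {ρ} = {(o,ρ), (p,ρ), (q,ρ)}
  {o, p} × {ξ, ρ} = {(o,ξ), (o,ρ), (p,ξ), (p,ρ)}
  {o, q} × {ξ, ρ} = {(o,ξ), (o,ρ), (q,ξ), (q,ρ)}
  {o, p} × {ρ, σ} = {(o,ρ), (o,σ), (p,ρ), (p,σ)}
  {o, q} × {ρ, σ} = {(o,ρ), (o,σ), (q,ρ), (q,σ)}
  {o, p} × {ξ, ρ, σ} = {(o,ξ), (o,ρ), (o,σ), (p,ξ), (p,ρ), (p,σ)}
  {o, q} × {ξ, ρ, σ} = {(o,ξ), (o,ρ), (o,σ), (q,ξ), (q,ρ), (q,σ)}
  {o, p, q} × {ξ, ρ} = {(o,ξ), (o,ρ), (p,ξ), (p,ρ), (q,ξ), (q,ρ)}
  {o, p, q} × {ρ, σ} = {(o,ρ), (o,σ), (p,ρ), (p,σ), (q,ρ), (q,σ)}
  {o, p, q} × {ξ, ρ, σ} = {(o,ξ), (o,ρ), (o,σ), (p,ξ), (p,ρ), (p,σ), (q,ξ), (q,ρ), (q,σ)}
These 17 distinct sets form the basis B.
Close under arbitrary unions to get τ_{X×Y}; counting gives |τ_{X×Y}| = 48.


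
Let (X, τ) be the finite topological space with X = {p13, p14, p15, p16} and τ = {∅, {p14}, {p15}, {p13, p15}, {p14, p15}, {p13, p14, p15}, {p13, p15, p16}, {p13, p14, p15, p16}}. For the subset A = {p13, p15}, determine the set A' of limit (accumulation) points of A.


A' = {p13, p16}

For each x ∈ X, list the open sets U ∈ τ with x ∈ U, then check whether U ∩ (A ∖ {x}) ≠ ∅ for every such U.
  x = p13: opens ∋ x are {p13, p15}, {p13, p14, p15}, {p13, p15, p16}, {p13, p14, p15, p16}; each meets A ∖ {p13}, so x IS a limit point.
  x = p14: open {p14} ∋ x has {p14} ∩ (A ∖ {p14}) = ∅, so x is NOT a limit point.
  x = p15: open {p15} ∋ x has {p15} ∩ (A ∖ {p15}) = ∅, so x is NOT a limit point.
  x = p16: opens ∋ x are {p13, p15, p16}, {p13, p14, p15, p16}; each meets A ∖ {p16}, so x IS a limit point.
Collecting: A' = {p13, p16}.


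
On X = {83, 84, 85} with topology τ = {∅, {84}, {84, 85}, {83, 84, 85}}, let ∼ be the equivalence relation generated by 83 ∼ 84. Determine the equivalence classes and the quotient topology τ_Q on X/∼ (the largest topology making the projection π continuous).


X/∼ = {[83=84], [85]}; |τ_Q| = 2.

Equivalence classes: [83=84], [85].
Quotient map π: X → X/∼ sends 83 ↦ [83=84], 84 ↦ [83=84], 85 ↦ [85].
For each subset V ⊆ X/∼, compute π^{-1}(V) ⊆ X and check whether π^{-1}(V) ∈ τ. V is open in τ_Q iff π^{-1}(V) ∈ τ.
  V = {}: π^{-1}(V) = ∅ ∈ τ ✓.
  V = {[83=84]}: π^{-1}(V) = {83, 84} ∉ τ ✗.
  V = {[85]}: π^{-1}(V) = {85} ∉ τ ✗.
  V = {[83=84], [85]}: π^{-1}(V) = {83, 84, 85} ∈ τ ✓.
Open sets in the quotient: τ_Q = {{}, {[83=84], [85]}} (2 elements).


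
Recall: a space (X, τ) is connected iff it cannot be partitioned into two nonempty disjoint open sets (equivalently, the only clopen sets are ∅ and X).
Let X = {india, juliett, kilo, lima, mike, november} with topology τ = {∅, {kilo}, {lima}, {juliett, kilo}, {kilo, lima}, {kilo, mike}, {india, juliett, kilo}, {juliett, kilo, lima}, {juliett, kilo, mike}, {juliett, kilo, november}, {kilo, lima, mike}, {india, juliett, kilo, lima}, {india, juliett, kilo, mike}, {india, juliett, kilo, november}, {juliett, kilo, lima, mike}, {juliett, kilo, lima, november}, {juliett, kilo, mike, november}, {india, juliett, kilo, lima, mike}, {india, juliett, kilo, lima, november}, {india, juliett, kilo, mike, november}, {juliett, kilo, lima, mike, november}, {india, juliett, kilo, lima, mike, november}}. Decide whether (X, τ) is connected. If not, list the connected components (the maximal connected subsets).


(X, τ) is disconnected; components = [{lima}, {india, juliett, kilo, mike, november}].

Find clopen sets (U ∈ τ with X ∖ U ∈ τ):
  U = ∅, X ∖ U = {india, juliett, kilo, lima, mike, november} — both open, so U is clopen.
  U = {lima}, X ∖ U = {india, juliett, kilo, mike, november} — both open, so U is clopen.
  U = {india, juliett, kilo, mike, november}, X ∖ U = {lima} — both open, so U is clopen.
  U = {india, juliett, kilo, lima, mike, november}, X ∖ U = ∅ — both open, so U is clopen.
Nontrivial clopen(s) exist: e.g. {lima}. So (X, τ) is disconnected.
Compute connected components by grouping points that agree on all clopens:
  component: {lima}
  component: {india, juliett, kilo, mike, november}


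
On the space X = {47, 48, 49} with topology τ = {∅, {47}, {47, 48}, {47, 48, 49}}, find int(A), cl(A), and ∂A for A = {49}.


int(A) = ∅, cl(A) = {49}, ∂A = {49}.

Closed sets in (X, τ) are complements of opens:
  closed(X, τ) = {∅, {49}, {48, 49}, {47, 48, 49}}.
int(A) = ⋃ {U ∈ τ : U ⊆ A}. Opens contained in A: ∅.
Taking the union of these: int(A) = ∅.
cl(A) = ⋂ {C closed : A ⊆ C}. Closed sets containing A: {49}, {48, 49}, {47, 48, 49}.
Intersecting these: cl(A) = {49}.
∂A = cl(A) ∖ int(A) = {49} ∖ ∅ = {49}.


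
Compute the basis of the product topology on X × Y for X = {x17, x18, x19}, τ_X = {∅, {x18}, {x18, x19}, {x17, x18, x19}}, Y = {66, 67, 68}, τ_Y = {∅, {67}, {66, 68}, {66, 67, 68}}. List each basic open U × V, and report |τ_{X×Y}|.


Basis B = {∅ × ∅, {x18} × {67}, {x18} × {66, 68}, {x18, x19} × {67}, {x17, x18, x19} × {67}, {x18} × {66, 67, 68}, {x18, x19} × {66, 68}, {x17, x18, x19} × {66, 68}, {x18, x19} × {66, 67, 68}, {x17, x18, x19} × {66, 67, 68}}; |τ_{X×Y}| = 16.

Enumerate products U × V with U ∈ τ_X, V ∈ τ_Y (deduplicated):
  ∅ × ∅ = {} (∅)
  {x18} × {67} = {(x18,67)}
  {x18} × {66, 68} = {(x18,66), (x18,68)}
  {x18, x19} × {67} = {(x18,67), (x19,67)}
  {x17, x18, x19} × {67} = {(x17,67), (x18,67), (x19,67)}
  {x18} × {66, 67, 68} = {(x18,66), (x18,67), (x18,68)}
  {x18, x19} × {66, 68} = {(x18,66), (x18,68), (x19,66), (x19,68)}
  {x17, x18, x19} × {66, 68} = {(x17,66), (x17,68), (x18,66), (x18,68), (x19,66), (x19,68)}
  {x18, x19} × {66, 67, 68} = {(x18,66), (x18,67), (x18,68), (x19,66), (x19,67), (x19,68)}
  {x17, x18, x19} × {66, 67, 68} = {(x17,66), (x17,67), (x17,68), (x18,66), (x18,67), (x18,68), (x19,66), (x19,67), (x19,68)}
These 10 distinct sets form the basis B.
Close under arbitrary unions to get τ_{X×Y}; counting gives |τ_{X×Y}| = 16.


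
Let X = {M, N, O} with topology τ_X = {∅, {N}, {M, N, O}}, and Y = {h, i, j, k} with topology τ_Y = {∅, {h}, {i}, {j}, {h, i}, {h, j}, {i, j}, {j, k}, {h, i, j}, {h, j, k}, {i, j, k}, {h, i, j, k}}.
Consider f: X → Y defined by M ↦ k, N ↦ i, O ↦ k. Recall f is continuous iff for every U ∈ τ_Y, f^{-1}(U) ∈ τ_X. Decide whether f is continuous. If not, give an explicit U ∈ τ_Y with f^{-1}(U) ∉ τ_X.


f is NOT continuous.

Compute f^{-1}(U) for each U ∈ τ_Y:
  U = ∅: f^{-1}(U) = ∅ ∈ τ_X ✓.
  U = {h}: f^{-1}(U) = ∅ ∈ τ_X ✓.
  U = {i}: f^{-1}(U) = {N} ∈ τ_X ✓.
  U = {j}: f^{-1}(U) = ∅ ∈ τ_X ✓.
  U = {h, i}: f^{-1}(U) = {N} ∈ τ_X ✓.
  U = {h, j}: f^{-1}(U) = ∅ ∈ τ_X ✓.
  U = {i, j}: f^{-1}(U) = {N} ∈ τ_X ✓.
  U = {j, k}: f^{-1}(U) = {M, O} ∉ τ_X ✗.
  U = {h, i, j}: f^{-1}(U) = {N} ∈ τ_X ✓.
  U = {h, j, k}: f^{-1}(U) = {M, O} ∉ τ_X ✗.
  U = {i, j, k}: f^{-1}(U) = {M, N, O} ∈ τ_X ✓.
  U = {h, i, j, k}: f^{-1}(U) = {M, N, O} ∈ τ_X ✓.
Found U = {j, k} with f^{-1}(U) = {M, O} not in τ_X. Therefore f is NOT continuous.


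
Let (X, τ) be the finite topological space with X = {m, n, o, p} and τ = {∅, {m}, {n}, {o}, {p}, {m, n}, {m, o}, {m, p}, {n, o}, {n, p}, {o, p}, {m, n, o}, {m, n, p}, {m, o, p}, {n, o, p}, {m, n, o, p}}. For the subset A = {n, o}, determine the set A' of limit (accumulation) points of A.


A' = ∅

For each x ∈ X, list the open sets U ∈ τ with x ∈ U, then check whether U ∩ (A ∖ {x}) ≠ ∅ for every such U.
  x = m: open {m} ∋ x has {m} ∩ (A ∖ {m}) = ∅, so x is NOT a limit point.
  x = n: open {n} ∋ x has {n} ∩ (A ∖ {n}) = ∅, so x is NOT a limit point.
  x = o: open {o} ∋ x has {o} ∩ (A ∖ {o}) = ∅, so x is NOT a limit point.
  x = p: open {p} ∋ x has {p} ∩ (A ∖ {p}) = ∅, so x is NOT a limit point.
Collecting: A' = ∅.


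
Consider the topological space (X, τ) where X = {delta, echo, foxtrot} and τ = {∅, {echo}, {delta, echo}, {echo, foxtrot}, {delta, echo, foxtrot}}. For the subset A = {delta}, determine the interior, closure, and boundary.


int(A) = ∅, cl(A) = {delta}, ∂A = {delta}.

Closed sets in (X, τ) are complements of opens:
  closed(X, τ) = {∅, {delta}, {foxtrot}, {delta, foxtrot}, {delta, echo, foxtrot}}.
int(A) = ⋃ {U ∈ τ : U ⊆ A}. Opens contained in A: ∅.
Taking the union of these: int(A) = ∅.
cl(A) = ⋂ {C closed : A ⊆ C}. Closed sets containing A: {delta}, {delta, foxtrot}, {delta, echo, foxtrot}.
Intersecting these: cl(A) = {delta}.
∂A = cl(A) ∖ int(A) = {delta} ∖ ∅ = {delta}.


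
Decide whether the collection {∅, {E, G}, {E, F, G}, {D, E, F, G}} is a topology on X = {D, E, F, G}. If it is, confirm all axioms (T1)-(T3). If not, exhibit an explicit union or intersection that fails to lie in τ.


τ IS a topology on X.

Axiom (T1): ∅ ∈ τ? Yes; X ∈ τ? Yes.
Axiom (T2/T3): check pairwise unions and intersections of members of τ.
All pairwise intersections and unions checked — each lies in τ. Therefore τ satisfies (T1), (T2), (T3): it IS a topology on X.


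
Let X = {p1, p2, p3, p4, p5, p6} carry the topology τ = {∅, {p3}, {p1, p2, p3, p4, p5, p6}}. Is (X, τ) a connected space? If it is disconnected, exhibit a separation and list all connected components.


(X, τ) is connected.

Find clopen sets (U ∈ τ with X ∖ U ∈ τ):
  U = ∅, X ∖ U = {p1, p2, p3, p4, p5, p6} — both open, so U is clopen.
  U = {p1, p2, p3, p4, p5, p6}, X ∖ U = ∅ — both open, so U is clopen.
Only trivial clopens (∅ and X) exist, so (X, τ) is connected.
Compute connected components by grouping points that agree on all clopens:
  component: {p1, p2, p3, p4, p5, p6}
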